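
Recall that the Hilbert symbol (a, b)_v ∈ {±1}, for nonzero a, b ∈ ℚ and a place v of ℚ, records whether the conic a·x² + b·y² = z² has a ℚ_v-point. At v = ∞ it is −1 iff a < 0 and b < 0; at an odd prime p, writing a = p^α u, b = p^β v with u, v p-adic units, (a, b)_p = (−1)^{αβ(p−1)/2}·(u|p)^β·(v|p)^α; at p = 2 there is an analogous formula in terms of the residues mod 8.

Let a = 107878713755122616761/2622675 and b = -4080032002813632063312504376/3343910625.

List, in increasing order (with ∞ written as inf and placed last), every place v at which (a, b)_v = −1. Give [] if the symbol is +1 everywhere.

(a, b) ≡ (3, -1598) mod (ℚ^×)²; places V = {2, 3, 5, 7, 11, 13, 17, 19, 31, 47, ∞}.
(a,b)_3: α=-1, u≡1; β=-2, v≡1 (mod 3); (1|3)=+1, (1|3)=+1; sign (−1)^0·+1^-2·+1^-1 = +1.
(a,b)_13: α=2, u≡12; β=0, v≡9 (mod 13); (12|13)=+1, (9|13)=+1; sign (−1)^0·+1^0·+1^2 = +1.
(a,b)_∞: sgn(3)=+, sgn(-1598)=−, so +1.
(a,b)_2: α=0, β=3; u≡3, v≡1 (mod 8); ε(u)ε(v)=1·0, αω(v)=0·0, βω(u)=3·1; sum ≡ 1  ⇒  -1.
(a,b)_5: α=-2, u≡3; β=-4, v≡2 (mod 5); (3|5)=-1, (2|5)=-1; sign (−1)^0·-1^-4·-1^-2 = +1.
(a,b)_7: α=4, u≡3; β=6, v≡6 (mod 7); (3|7)=-1, (6|7)=-1; sign (−1)^0·-1^6·-1^4 = +1.
(a,b)_19: α=4, u≡8; β=6, v≡1 (mod 19); (8|19)=-1, (1|19)=+1; sign (−1)^0·-1^6·+1^4 = +1.
(a,b)_11: α=-2, u≡3; β=-2, v≡6 (mod 11); (3|11)=+1, (6|11)=-1; sign (−1)^0·+1^-2·-1^-2 = +1.
(a,b)_17: α=-2, u≡6; β=-3, v≡15 (mod 17); (6|17)=-1, (15|17)=+1; sign (−1)^0·-1^-3·+1^-2 = -1.
(a,b)_47: α=2, u≡32; β=3, v≡20 (mod 47); (32|47)=+1, (20|47)=-1; sign (−1)^0·+1^3·-1^2 = +1.
(a,b)_31: α=4, u≡3; β=6, v≡7 (mod 31); (3|31)=-1, (7|31)=+1; sign (−1)^0·-1^6·+1^4 = +1.
Ram(3, -1598) = {2, 17}; no ℚ_2-point on the conic.

[2, 17]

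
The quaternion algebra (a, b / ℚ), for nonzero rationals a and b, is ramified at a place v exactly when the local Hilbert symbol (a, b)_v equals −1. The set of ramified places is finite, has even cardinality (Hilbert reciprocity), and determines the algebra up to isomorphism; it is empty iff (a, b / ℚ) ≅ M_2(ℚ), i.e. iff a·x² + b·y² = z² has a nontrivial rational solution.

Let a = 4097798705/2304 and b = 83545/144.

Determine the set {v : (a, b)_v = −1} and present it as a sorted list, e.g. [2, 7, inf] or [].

(a, b) ≡ (14105, 1705) mod (ℚ^×)²; places V = {2, 3, 5, 7, 11, 13, 31, ∞}.
(a,b)_13: α=1, u≡7; β=0, v≡7 (mod 13); (7|13)=-1, (7|13)=-1; sign (−1)^0·-1^0·-1^1 = -1.
(a,b)_5: α=1, u≡4; β=1, v≡1 (mod 5); (4|5)=+1, (1|5)=+1; sign (−1)^0·+1^1·+1^1 = +1.
(a,b)_3: α=-2, u≡2; β=-2, v≡1 (mod 3); (2|3)=-1, (1|3)=+1; sign (−1)^0·-1^-2·+1^-2 = +1.
(a,b)_31: α=1, u≡11; β=1, v≡3 (mod 31); (11|31)=-1, (3|31)=-1; sign (−1)^1·-1^1·-1^1 = -1.
(a,b)_2: α=-8, β=-4; u≡1, v≡1 (mod 8); ε(u)ε(v)=0·0, αω(v)=-8·0, βω(u)=-4·0; sum ≡ 0  ⇒  +1.
(a,b)_7: α=5, u≡5; β=2, v≡1 (mod 7); (5|7)=-1, (1|7)=+1; sign (−1)^0·-1^2·+1^5 = +1.
(a,b)_11: α=2, u≡4; β=1, v≡5 (mod 11); (4|11)=+1, (5|11)=+1; sign (−1)^0·+1^1·+1^2 = +1.
(a,b)_∞: sgn(14105)=+, sgn(1705)=+, so +1.
Ram(14105, 1705) = {13, 31}; no ℚ_13-point on the conic.

[13, 31]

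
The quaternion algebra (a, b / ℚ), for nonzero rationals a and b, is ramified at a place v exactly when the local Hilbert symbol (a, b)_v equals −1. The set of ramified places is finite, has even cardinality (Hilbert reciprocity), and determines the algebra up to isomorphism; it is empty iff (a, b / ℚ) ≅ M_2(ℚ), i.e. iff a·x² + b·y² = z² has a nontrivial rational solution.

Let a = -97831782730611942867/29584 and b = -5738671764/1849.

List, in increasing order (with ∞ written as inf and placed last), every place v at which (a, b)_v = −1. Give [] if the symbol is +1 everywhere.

[7, 19, 31, inf]

Mod squares: a ≡ -13547, b ≡ -94829. Check v ∈ {∞, 2, 3, 7, 17, 19, 23, 31, 41, 43}.
v=31: a=31^3·(≡5), b=31^1·(≡2) mod 31; (5|31)=+1, (2|31)=+1; (−1)^{3·1·15}·(+1)^1·(+1)^3 = -1.
v=2: v_2(a)=-4, v_2(b)=2; units ≡ 5, 3 (mod 8); ε·ε+αω+βω = 0·1+-4·1+2·1 ≡ 0  ⇒  (a,b)_2 = +1.
v=∞: -13547 < 0 and -94829 < 0  ⇒  (a,b)_∞ = -1.
v=43: a=43^-2·(≡9), b=43^-2·(≡5) mod 43; (9|43)=+1, (5|43)=-1; (−1)^{-2·-2·21}·(+1)^-2·(-1)^-2 = +1.
v=17: a=17^2·(≡16), b=17^0·(≡14) mod 17; (16|17)=+1, (14|17)=-1; (−1)^{2·0·8}·(+1)^0·(-1)^2 = +1.
v=41: a=41^2·(≡19), b=41^2·(≡36) mod 41; (19|41)=-1, (36|41)=+1; (−1)^{2·2·20}·(-1)^2·(+1)^2 = +1.
v=23: a=23^3·(≡4), b=23^1·(≡21) mod 23; (4|23)=+1, (21|23)=-1; (−1)^{3·1·11}·(+1)^1·(-1)^3 = +1.
v=19: a=19^3·(≡6), b=19^1·(≡1) mod 19; (6|19)=+1, (1|19)=+1; (−1)^{3·1·9}·(+1)^1·(+1)^3 = -1.
v=3: a=3^4·(≡1), b=3^2·(≡1) mod 3; (1|3)=+1, (1|3)=+1; (−1)^{4·2·1}·(+1)^2·(+1)^4 = +1.
v=7: a=7^0·(≡3), b=7^1·(≡5) mod 7; (3|7)=-1, (5|7)=-1; (−1)^{0·1·3}·(-1)^1·(-1)^0 = -1.
Ram(-13547, -94829) = {7, 19, 31, ∞}; no ℚ_7-point on the conic.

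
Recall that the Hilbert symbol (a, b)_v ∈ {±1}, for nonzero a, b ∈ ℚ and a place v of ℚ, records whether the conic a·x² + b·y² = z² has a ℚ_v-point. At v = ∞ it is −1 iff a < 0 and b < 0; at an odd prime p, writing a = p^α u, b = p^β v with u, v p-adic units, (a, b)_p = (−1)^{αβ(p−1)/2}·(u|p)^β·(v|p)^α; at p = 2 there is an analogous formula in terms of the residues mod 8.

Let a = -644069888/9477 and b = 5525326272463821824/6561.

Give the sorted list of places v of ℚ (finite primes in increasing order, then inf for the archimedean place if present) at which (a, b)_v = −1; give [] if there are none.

(a, b) ≡ (-34034, 119) mod (ℚ^×)²; places V = {2, 3, 7, 11, 13, 17, 31, ∞}.
(a,b)_3: α=-6, u≡1; β=-8, v≡2 (mod 3); (1|3)=+1, (2|3)=-1; sign (−1)^0·+1^-8·-1^-6 = +1.
(a,b)_17: α=1, u≡1; β=1, v≡5 (mod 17); (1|17)=+1, (5|17)=-1; sign (−1)^0·+1^1·-1^1 = -1.
(a,b)_7: α=1, u≡3; β=5, v≡3 (mod 7); (3|7)=-1, (3|7)=-1; sign (−1)^1·-1^5·-1^1 = -1.
(a,b)_2: α=9, β=10; u≡7, v≡7 (mod 8); ε(u)ε(v)=1·1, αω(v)=9·0, βω(u)=10·0; sum ≡ 1  ⇒  -1.
(a,b)_11: α=1, u≡8; β=2, v≡9 (mod 11); (8|11)=-1, (9|11)=+1; sign (−1)^0·-1^2·+1^1 = +1.
(a,b)_13: α=-1, u≡6; β=2, v≡2 (mod 13); (6|13)=-1, (2|13)=-1; sign (−1)^0·-1^2·-1^-1 = -1.
(a,b)_∞: sgn(-34034)=−, sgn(119)=+, so +1.
(a,b)_31: α=2, u≡9; β=4, v≡23 (mod 31); (9|31)=+1, (23|31)=-1; sign (−1)^0·+1^4·-1^2 = +1.
|Ram(-34034, 119)| = 4, even; anisotropic at {2, 7, 13, 17}.

[2, 7, 13, 17]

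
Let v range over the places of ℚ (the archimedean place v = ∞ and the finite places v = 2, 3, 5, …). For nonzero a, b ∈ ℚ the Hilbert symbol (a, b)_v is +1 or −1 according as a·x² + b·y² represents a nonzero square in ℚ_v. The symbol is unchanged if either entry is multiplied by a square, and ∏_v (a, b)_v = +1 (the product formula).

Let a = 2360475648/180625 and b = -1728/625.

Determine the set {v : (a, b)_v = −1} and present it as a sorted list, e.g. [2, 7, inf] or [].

(a, b) ≡ (4002, -3) mod (ℚ^×)²; places V = {2, 3, 5, 17, 23, 29, ∞}.
(a,b)_3: α=3, u≡2; β=3, v≡2 (mod 3); (2|3)=-1, (2|3)=-1; sign (−1)^1·-1^3·-1^3 = -1.
(a,b)_17: α=-2, u≡14; β=0, v≡7 (mod 17); (14|17)=-1, (7|17)=-1; sign (−1)^0·-1^0·-1^-2 = +1.
(a,b)_∞: sgn(4002)=+, sgn(-3)=−, so +1.
(a,b)_29: α=1, u≡6; β=0, v≡8 (mod 29); (6|29)=+1, (8|29)=-1; sign (−1)^0·+1^0·-1^1 = -1.
(a,b)_5: α=-4, u≡2; β=-4, v≡2 (mod 5); (2|5)=-1, (2|5)=-1; sign (−1)^0·-1^-4·-1^-4 = +1.
(a,b)_2: α=17, β=6; u≡1, v≡5 (mod 8); ε(u)ε(v)=0·0, αω(v)=17·1, βω(u)=6·0; sum ≡ 1  ⇒  -1.
(a,b)_23: α=1, u≡3; β=0, v≡5 (mod 23); (3|23)=+1, (5|23)=-1; sign (−1)^0·+1^0·-1^1 = -1.
Ram(4002, -3) = {2, 3, 23, 29}; no ℚ_2-point on the conic.

[2, 3, 23, 29]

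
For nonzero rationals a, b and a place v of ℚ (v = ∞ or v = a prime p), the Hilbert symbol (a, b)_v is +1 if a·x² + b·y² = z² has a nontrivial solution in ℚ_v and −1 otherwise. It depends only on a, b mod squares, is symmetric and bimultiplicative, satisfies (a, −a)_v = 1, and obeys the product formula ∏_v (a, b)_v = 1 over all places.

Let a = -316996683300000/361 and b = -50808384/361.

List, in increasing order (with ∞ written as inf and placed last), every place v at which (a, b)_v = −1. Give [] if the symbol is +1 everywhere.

Mod squares: a ≡ -330, b ≡ -1. Check v ∈ {∞, 2, 3, 5, 11, 19}.
v=∞: -330 < 0 and -1 < 0  ⇒  (a,b)_∞ = -1.
v=3: a=3^9·(≡1), b=3^8·(≡2) mod 3; (1|3)=+1, (2|3)=-1; (−1)^{9·8·1}·(+1)^8·(-1)^9 = -1.
v=19: a=19^-2·(≡2), b=19^-2·(≡10) mod 19; (2|19)=-1, (10|19)=-1; (−1)^{-2·-2·9}·(-1)^-2·(-1)^-2 = +1.
v=11: a=11^5·(≡9), b=11^2·(≡6) mod 11; (9|11)=+1, (6|11)=-1; (−1)^{5·2·5}·(+1)^2·(-1)^5 = -1.
v=2: v_2(a)=5, v_2(b)=6; units ≡ 3, 7 (mod 8); ε·ε+αω+βω = 1·1+5·0+6·1 ≡ 1  ⇒  (a,b)_2 = -1.
v=5: a=5^5·(≡4), b=5^0·(≡1) mod 5; (4|5)=+1, (1|5)=+1; (−1)^{5·0·2}·(+1)^0·(+1)^5 = +1.
Ram(-330, -1) = {2, 3, 11, ∞}; no ℚ_2-point on the conic.

[2, 3, 11, inf]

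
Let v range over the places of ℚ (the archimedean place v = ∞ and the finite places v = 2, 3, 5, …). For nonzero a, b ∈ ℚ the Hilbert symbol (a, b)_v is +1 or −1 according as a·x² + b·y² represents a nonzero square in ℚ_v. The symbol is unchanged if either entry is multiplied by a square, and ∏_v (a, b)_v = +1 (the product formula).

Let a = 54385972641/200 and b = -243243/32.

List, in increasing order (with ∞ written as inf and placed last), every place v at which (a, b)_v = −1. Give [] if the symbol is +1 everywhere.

[2, 7]

Mod squares: a ≡ 2002, b ≡ -6006. Check v ∈ {∞, 2, 3, 5, 7, 11, 13}.
v=2: v_2(a)=-3, v_2(b)=-5; units ≡ 1, 5 (mod 8); ε·ε+αω+βω = 0·0+-3·1+-5·0 ≡ 1  ⇒  (a,b)_2 = -1.
v=7: a=7^3·(≡5), b=7^1·(≡5) mod 7; (5|7)=-1, (5|7)=-1; (−1)^{3·1·3}·(-1)^1·(-1)^3 = -1.
v=3: a=3^8·(≡1), b=3^5·(≡2) mod 3; (1|3)=+1, (2|3)=-1; (−1)^{8·5·1}·(+1)^5·(-1)^8 = +1.
v=11: a=11^1·(≡7), b=11^1·(≡3) mod 11; (7|11)=-1, (3|11)=+1; (−1)^{1·1·5}·(-1)^1·(+1)^1 = +1.
v=5: a=5^-2·(≡2), b=5^0·(≡1) mod 5; (2|5)=-1, (1|5)=+1; (−1)^{-2·0·2}·(-1)^0·(+1)^-2 = +1.
v=∞: 2002 > 0 and -6006 < 0  ⇒  (a,b)_∞ = +1.
v=13: a=13^3·(≡8), b=13^1·(≡8) mod 13; (8|13)=-1, (8|13)=-1; (−1)^{3·1·6}·(-1)^1·(-1)^3 = +1.
|Ram(2002, -6006)| = 2, even; anisotropic at {2, 7}.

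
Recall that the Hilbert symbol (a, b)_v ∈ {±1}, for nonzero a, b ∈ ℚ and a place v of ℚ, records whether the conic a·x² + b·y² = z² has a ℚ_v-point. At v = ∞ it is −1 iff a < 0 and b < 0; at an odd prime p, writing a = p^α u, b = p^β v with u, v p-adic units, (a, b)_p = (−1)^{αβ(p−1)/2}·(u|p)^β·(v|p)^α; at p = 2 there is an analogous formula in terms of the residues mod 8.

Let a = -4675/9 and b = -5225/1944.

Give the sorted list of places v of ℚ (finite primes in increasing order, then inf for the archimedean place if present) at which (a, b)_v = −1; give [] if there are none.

[2, 3, 19, inf]

Mod squares: a ≡ -187, b ≡ -1254. Check v ∈ {∞, 2, 3, 5, 11, 17, 19}.
v=2: v_2(a)=0, v_2(b)=-3; units ≡ 5, 5 (mod 8); ε·ε+αω+βω = 0·0+0·1+-3·1 ≡ 1  ⇒  (a,b)_2 = -1.
v=∞: -187 < 0 and -1254 < 0  ⇒  (a,b)_∞ = -1.
v=17: a=17^1·(≡11), b=17^0·(≡16) mod 17; (11|17)=-1, (16|17)=+1; (−1)^{1·0·8}·(-1)^0·(+1)^1 = +1.
v=11: a=11^1·(≡9), b=11^1·(≡8) mod 11; (9|11)=+1, (8|11)=-1; (−1)^{1·1·5}·(+1)^1·(-1)^1 = +1.
v=19: a=19^0·(≡2), b=19^1·(≡8) mod 19; (2|19)=-1, (8|19)=-1; (−1)^{0·1·9}·(-1)^1·(-1)^0 = -1.
v=3: a=3^-2·(≡2), b=3^-5·(≡2) mod 3; (2|3)=-1, (2|3)=-1; (−1)^{-2·-5·1}·(-1)^-5·(-1)^-2 = -1.
v=5: a=5^2·(≡2), b=5^2·(≡4) mod 5; (2|5)=-1, (4|5)=+1; (−1)^{2·2·2}·(-1)^2·(+1)^2 = +1.
(-187, -1254 / ℚ) ramifies at {2, 3, 19, ∞}: a division algebra.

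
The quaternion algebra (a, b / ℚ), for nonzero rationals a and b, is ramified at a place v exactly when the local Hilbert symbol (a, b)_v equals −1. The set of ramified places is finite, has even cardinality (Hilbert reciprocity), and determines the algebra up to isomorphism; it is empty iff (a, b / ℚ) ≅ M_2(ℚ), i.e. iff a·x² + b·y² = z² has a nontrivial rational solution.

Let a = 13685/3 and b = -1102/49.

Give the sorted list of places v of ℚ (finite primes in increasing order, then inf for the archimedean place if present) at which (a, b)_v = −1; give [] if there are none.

[3, 5, 17, 19]

Mod squares: a ≡ 41055, b ≡ -1102. Check v ∈ {∞, 2, 3, 5, 7, 17, 19, 23, 29}.
v=7: a=7^1·(≡3), b=7^-2·(≡4) mod 7; (3|7)=-1, (4|7)=+1; (−1)^{1·-2·3}·(-1)^-2·(+1)^1 = +1.
v=17: a=17^1·(≡2), b=17^0·(≡7) mod 17; (2|17)=+1, (7|17)=-1; (−1)^{1·0·8}·(+1)^0·(-1)^1 = -1.
v=∞: 41055 > 0 and -1102 < 0  ⇒  (a,b)_∞ = +1.
v=29: a=29^0·(≡28), b=29^1·(≡1) mod 29; (28|29)=+1, (1|29)=+1; (−1)^{0·1·14}·(+1)^1·(+1)^0 = +1.
v=5: a=5^1·(≡4), b=5^0·(≡2) mod 5; (4|5)=+1, (2|5)=-1; (−1)^{1·0·2}·(+1)^0·(-1)^1 = -1.
v=19: a=19^0·(≡8), b=19^1·(≡12) mod 19; (8|19)=-1, (12|19)=-1; (−1)^{0·1·9}·(-1)^1·(-1)^0 = -1.
v=2: v_2(a)=0, v_2(b)=1; units ≡ 7, 1 (mod 8); ε·ε+αω+βω = 1·0+0·0+1·0 ≡ 0  ⇒  (a,b)_2 = +1.
v=3: a=3^-1·(≡2), b=3^0·(≡2) mod 3; (2|3)=-1, (2|3)=-1; (−1)^{-1·0·1}·(-1)^0·(-1)^-1 = -1.
v=23: a=23^1·(≡22), b=23^0·(≡16) mod 23; (22|23)=-1, (16|23)=+1; (−1)^{1·0·11}·(-1)^0·(+1)^1 = +1.
(41055, -1102 / ℚ) ramifies at {3, 5, 17, 19}: a division algebra.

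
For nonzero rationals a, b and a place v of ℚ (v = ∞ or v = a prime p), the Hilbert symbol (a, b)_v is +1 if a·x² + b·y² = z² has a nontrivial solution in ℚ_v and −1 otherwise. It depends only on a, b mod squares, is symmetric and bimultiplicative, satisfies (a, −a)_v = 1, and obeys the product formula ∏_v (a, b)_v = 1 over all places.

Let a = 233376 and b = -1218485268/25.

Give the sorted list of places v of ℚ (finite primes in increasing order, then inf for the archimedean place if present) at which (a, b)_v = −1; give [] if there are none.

[2, 7]

(a, b) ≡ (14586, -77) mod (ℚ^×)²; places V = {2, 3, 5, 7, 11, 13, 17, ∞}.
(a,b)_∞: sgn(14586)=+, sgn(-77)=−, so +1.
(a,b)_2: α=5, β=2; u≡5, v≡3 (mod 8); ε(u)ε(v)=0·1, αω(v)=5·1, βω(u)=2·1; sum ≡ 1  ⇒  -1.
(a,b)_5: α=0, u≡1; β=-2, v≡2 (mod 5); (1|5)=+1, (2|5)=-1; sign (−1)^0·+1^-2·-1^0 = +1.
(a,b)_11: α=1, u≡8; β=1, v≡3 (mod 11); (8|11)=-1, (3|11)=+1; sign (−1)^1·-1^1·+1^1 = +1.
(a,b)_13: α=1, u≡12; β=2, v≡3 (mod 13); (12|13)=+1, (3|13)=+1; sign (−1)^0·+1^2·+1^1 = +1.
(a,b)_3: α=1, u≡2; β=4, v≡1 (mod 3); (2|3)=-1, (1|3)=+1; sign (−1)^0·-1^4·+1^1 = +1.
(a,b)_7: α=0, u≡3; β=1, v≡3 (mod 7); (3|7)=-1, (3|7)=-1; sign (−1)^0·-1^1·-1^0 = -1.
(a,b)_17: α=1, u≡9; β=2, v≡16 (mod 17); (9|17)=+1, (16|17)=+1; sign (−1)^0·+1^2·+1^1 = +1.
(14586, -77 / ℚ) ramifies at {2, 7}: a division algebra.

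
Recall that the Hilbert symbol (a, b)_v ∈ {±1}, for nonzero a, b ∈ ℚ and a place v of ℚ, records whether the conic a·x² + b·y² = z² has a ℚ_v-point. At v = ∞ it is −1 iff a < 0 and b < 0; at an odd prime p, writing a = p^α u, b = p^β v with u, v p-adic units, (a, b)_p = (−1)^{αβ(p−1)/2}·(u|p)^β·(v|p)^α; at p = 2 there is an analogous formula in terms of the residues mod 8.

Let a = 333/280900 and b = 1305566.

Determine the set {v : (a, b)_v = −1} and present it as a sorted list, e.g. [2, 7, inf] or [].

[2, 17, 19, 43]

Mod squares: a ≡ 37, b ≡ 1305566. Check v ∈ {∞, 2, 3, 5, 17, 19, 37, 43, 47, 53}.
v=5: a=5^-2·(≡3), b=5^0·(≡1) mod 5; (3|5)=-1, (1|5)=+1; (−1)^{-2·0·2}·(-1)^0·(+1)^-2 = +1.
v=∞: 37 > 0 and 1305566 > 0  ⇒  (a,b)_∞ = +1.
v=37: a=37^1·(≡7), b=37^0·(≡21) mod 37; (7|37)=+1, (21|37)=+1; (−1)^{1·0·18}·(+1)^0·(+1)^1 = +1.
v=2: v_2(a)=-2, v_2(b)=1; units ≡ 5, 7 (mod 8); ε·ε+αω+βω = 0·1+-2·0+1·1 ≡ 1  ⇒  (a,b)_2 = -1.
v=53: a=53^-2·(≡24), b=53^0·(≡17) mod 53; (24|53)=+1, (17|53)=+1; (−1)^{-2·0·26}·(+1)^0·(+1)^-2 = +1.
v=47: a=47^0·(≡27), b=47^1·(≡1) mod 47; (27|47)=+1, (1|47)=+1; (−1)^{0·1·23}·(+1)^1·(+1)^0 = +1.
v=17: a=17^0·(≡3), b=17^1·(≡9) mod 17; (3|17)=-1, (9|17)=+1; (−1)^{0·1·8}·(-1)^1·(+1)^0 = -1.
v=3: a=3^2·(≡1), b=3^0·(≡2) mod 3; (1|3)=+1, (2|3)=-1; (−1)^{2·0·1}·(+1)^0·(-1)^2 = +1.
v=43: a=43^0·(≡30), b=43^1·(≡4) mod 43; (30|43)=-1, (4|43)=+1; (−1)^{0·1·21}·(-1)^1·(+1)^0 = -1.
v=19: a=19^0·(≡12), b=19^1·(≡10) mod 19; (12|19)=-1, (10|19)=-1; (−1)^{0·1·9}·(-1)^1·(-1)^0 = -1.
Ram(37, 1305566) = {2, 17, 19, 43}; no ℚ_2-point on the conic.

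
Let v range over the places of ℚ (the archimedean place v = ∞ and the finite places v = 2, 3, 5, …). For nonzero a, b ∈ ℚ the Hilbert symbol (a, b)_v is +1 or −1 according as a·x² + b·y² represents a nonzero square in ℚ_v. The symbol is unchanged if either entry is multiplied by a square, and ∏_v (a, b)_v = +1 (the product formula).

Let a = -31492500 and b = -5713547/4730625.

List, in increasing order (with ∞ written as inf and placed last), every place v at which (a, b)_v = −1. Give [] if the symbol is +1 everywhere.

[13, 17, 19, inf]

Mod squares: a ≡ -12597, b ≡ -323. Check v ∈ {∞, 2, 3, 5, 7, 13, 17, 19, 29}.
v=29: a=29^0·(≡21), b=29^-2·(≡25) mod 29; (21|29)=-1, (25|29)=+1; (−1)^{0·-2·14}·(-1)^-2·(+1)^0 = +1.
v=7: a=7^0·(≡3), b=7^2·(≡6) mod 7; (3|7)=-1, (6|7)=-1; (−1)^{0·2·3}·(-1)^2·(-1)^0 = +1.
v=∞: -12597 < 0 and -323 < 0  ⇒  (a,b)_∞ = -1.
v=13: a=13^1·(≡11), b=13^0·(≡6) mod 13; (11|13)=-1, (6|13)=-1; (−1)^{1·0·6}·(-1)^0·(-1)^1 = -1.
v=2: v_2(a)=2, v_2(b)=0; units ≡ 3, 5 (mod 8); ε·ε+αω+βω = 1·0+2·1+0·1 ≡ 0  ⇒  (a,b)_2 = +1.
v=19: a=19^1·(≡3), b=19^3·(≡12) mod 19; (3|19)=-1, (12|19)=-1; (−1)^{1·3·9}·(-1)^3·(-1)^1 = -1.
v=17: a=17^1·(≡7), b=17^1·(≡16) mod 17; (7|17)=-1, (16|17)=+1; (−1)^{1·1·8}·(-1)^1·(+1)^1 = -1.
v=5: a=5^4·(≡2), b=5^-4·(≡2) mod 5; (2|5)=-1, (2|5)=-1; (−1)^{4·-4·2}·(-1)^-4·(-1)^4 = +1.
v=3: a=3^1·(≡1), b=3^-2·(≡1) mod 3; (1|3)=+1, (1|3)=+1; (−1)^{1·-2·1}·(+1)^-2·(+1)^1 = +1.
Ram(-12597, -323) = {13, 17, 19, ∞}; no ℚ_13-point on the conic.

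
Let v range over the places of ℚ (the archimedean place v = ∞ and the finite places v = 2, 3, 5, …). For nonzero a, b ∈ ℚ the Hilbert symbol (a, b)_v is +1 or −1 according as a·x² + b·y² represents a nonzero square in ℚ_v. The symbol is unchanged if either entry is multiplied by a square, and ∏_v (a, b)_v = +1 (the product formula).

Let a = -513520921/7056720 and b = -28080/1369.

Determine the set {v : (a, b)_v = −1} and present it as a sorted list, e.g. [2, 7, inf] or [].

[13, inf]

(a, b) ≡ (-5, -195) mod (ℚ^×)²; places V = {2, 3, 5, 11, 13, 17, 31, 37, 43, ∞}.
(a,b)_17: α=2, u≡12; β=0, v≡8 (mod 17); (12|17)=-1, (8|17)=+1; sign (−1)^0·-1^0·+1^2 = +1.
(a,b)_13: α=0, u≡6; β=1, v≡6 (mod 13); (6|13)=-1, (6|13)=-1; sign (−1)^0·-1^1·-1^0 = -1.
(a,b)_37: α=0, u≡32; β=-2, v≡3 (mod 37); (32|37)=-1, (3|37)=+1; sign (−1)^0·-1^-2·+1^0 = +1.
(a,b)_2: α=-4, β=4; u≡3, v≡5 (mod 8); ε(u)ε(v)=1·0, αω(v)=-4·1, βω(u)=4·1; sum ≡ 0  ⇒  +1.
(a,b)_∞: sgn(-5)=−, sgn(-195)=−, so -1.
(a,b)_5: α=-1, u≡1; β=1, v≡1 (mod 5); (1|5)=+1, (1|5)=+1; sign (−1)^0·+1^1·+1^-1 = +1.
(a,b)_43: α=2, u≡25; β=0, v≡37 (mod 43); (25|43)=+1, (37|43)=-1; sign (−1)^0·+1^0·-1^2 = +1.
(a,b)_3: α=-6, u≡1; β=3, v≡1 (mod 3); (1|3)=+1, (1|3)=+1; sign (−1)^0·+1^3·+1^-6 = +1.
(a,b)_11: α=-2, u≡6; β=0, v≡5 (mod 11); (6|11)=-1, (5|11)=+1; sign (−1)^0·-1^0·+1^-2 = +1.
(a,b)_31: α=2, u≡12; β=0, v≡26 (mod 31); (12|31)=-1, (26|31)=-1; sign (−1)^0·-1^0·-1^2 = +1.
(-5, -195 / ℚ) ramifies at {13, ∞}: a division algebra.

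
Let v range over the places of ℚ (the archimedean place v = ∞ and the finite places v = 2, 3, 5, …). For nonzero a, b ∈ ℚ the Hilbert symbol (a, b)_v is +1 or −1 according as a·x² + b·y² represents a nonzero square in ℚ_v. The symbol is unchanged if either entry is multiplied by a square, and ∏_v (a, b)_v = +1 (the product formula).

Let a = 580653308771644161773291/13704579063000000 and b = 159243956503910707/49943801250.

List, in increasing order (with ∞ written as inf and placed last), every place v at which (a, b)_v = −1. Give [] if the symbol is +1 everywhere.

(a, b) ≡ (37037, 806) mod (ℚ^×)²; places V = {2, 3, 5, 7, 11, 13, 17, 31, 37, 43, ∞}.
(a,b)_37: α=3, u≡35; β=2, v≡32 (mod 37); (35|37)=-1, (32|37)=-1; sign (−1)^0·-1^2·-1^3 = -1.
(a,b)_2: α=-6, β=-1; u≡5, v≡3 (mod 8); ε(u)ε(v)=0·1, αω(v)=-6·1, βω(u)=-1·1; sum ≡ 1  ⇒  -1.
(a,b)_7: α=-7, u≡6; β=-4, v≡2 (mod 7); (6|7)=-1, (2|7)=+1; sign (−1)^0·-1^-4·+1^-7 = +1.
(a,b)_∞: sgn(37037)=+, sgn(806)=+, so +1.
(a,b)_43: α=-2, u≡25; β=-2, v≡5 (mod 43); (25|43)=+1, (5|43)=-1; sign (−1)^0·+1^-2·-1^-2 = +1.
(a,b)_3: α=-2, u≡2; β=-2, v≡2 (mod 3); (2|3)=-1, (2|3)=-1; sign (−1)^0·-1^-2·-1^-2 = +1.
(a,b)_17: α=6, u≡14; β=4, v≡14 (mod 17); (14|17)=-1, (14|17)=-1; sign (−1)^0·-1^4·-1^6 = +1.
(a,b)_13: α=5, u≡11; β=5, v≡1 (mod 13); (11|13)=-1, (1|13)=+1; sign (−1)^0·-1^5·+1^5 = -1.
(a,b)_5: α=-6, u≡3; β=-4, v≡1 (mod 5); (3|5)=-1, (1|5)=+1; sign (−1)^0·-1^-4·+1^-6 = +1.
(a,b)_11: α=3, u≡4; β=2, v≡1 (mod 11); (4|11)=+1, (1|11)=+1; sign (−1)^0·+1^2·+1^3 = +1.
(a,b)_31: α=2, u≡13; β=1, v≡24 (mod 31); (13|31)=-1, (24|31)=-1; sign (−1)^0·-1^1·-1^2 = -1.
(37037, 806 / ℚ) ramifies at {2, 13, 31, 37}: a division algebra.

[2, 13, 31, 37]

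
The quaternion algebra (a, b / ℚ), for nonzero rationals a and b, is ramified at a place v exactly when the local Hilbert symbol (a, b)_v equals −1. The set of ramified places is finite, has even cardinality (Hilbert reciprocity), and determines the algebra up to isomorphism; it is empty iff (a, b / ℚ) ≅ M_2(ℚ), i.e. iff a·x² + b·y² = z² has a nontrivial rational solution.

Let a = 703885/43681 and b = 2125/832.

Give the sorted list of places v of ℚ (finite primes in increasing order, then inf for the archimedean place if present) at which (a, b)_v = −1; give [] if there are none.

(a, b) ≡ (85, 1105) mod (ℚ^×)²; places V = {2, 5, 7, 11, 13, 17, 19, ∞}.
(a,b)_19: α=-2, u≡7; β=0, v≡15 (mod 19); (7|19)=+1, (15|19)=-1; sign (−1)^0·+1^0·-1^-2 = +1.
(a,b)_2: α=0, β=-6; u≡5, v≡1 (mod 8); ε(u)ε(v)=0·0, αω(v)=0·0, βω(u)=-6·1; sum ≡ 0  ⇒  +1.
(a,b)_11: α=-2, u≡8; β=0, v≡5 (mod 11); (8|11)=-1, (5|11)=+1; sign (−1)^0·-1^0·+1^-2 = +1.
(a,b)_∞: sgn(85)=+, sgn(1105)=+, so +1.
(a,b)_13: α=2, u≡5; β=-1, v≡7 (mod 13); (5|13)=-1, (7|13)=-1; sign (−1)^0·-1^-1·-1^2 = -1.
(a,b)_5: α=1, u≡2; β=3, v≡1 (mod 5); (2|5)=-1, (1|5)=+1; sign (−1)^0·-1^3·+1^1 = -1.
(a,b)_7: α=2, u≡1; β=0, v≡3 (mod 7); (1|7)=+1, (3|7)=-1; sign (−1)^0·+1^0·-1^2 = +1.
(a,b)_17: α=1, u≡14; β=1, v≡11 (mod 17); (14|17)=-1, (11|17)=-1; sign (−1)^0·-1^1·-1^1 = +1.
|Ram(85, 1105)| = 2, even; anisotropic at {5, 13}.

[5, 13]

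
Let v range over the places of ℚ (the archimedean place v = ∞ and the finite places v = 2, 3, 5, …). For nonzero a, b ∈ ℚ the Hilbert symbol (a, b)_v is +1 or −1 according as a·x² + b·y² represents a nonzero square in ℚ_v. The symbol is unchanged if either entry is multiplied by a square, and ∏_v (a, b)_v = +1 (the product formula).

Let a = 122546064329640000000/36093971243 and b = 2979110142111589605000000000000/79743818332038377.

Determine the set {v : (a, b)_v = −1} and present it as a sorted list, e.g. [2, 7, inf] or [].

[2, 5]

(a, b) ≡ (3230, 85) mod (ℚ^×)²; places V = {2, 3, 5, 7, 11, 17, 19, 31, ∞}.
(a,b)_17: α=-1, u≡5; β=-1, v≡6 (mod 17); (5|17)=-1, (6|17)=-1; sign (−1)^0·-1^-1·-1^-1 = +1.
(a,b)_3: α=12, u≡2; β=16, v≡1 (mod 3); (2|3)=-1, (1|3)=+1; sign (−1)^0·-1^16·+1^12 = +1.
(a,b)_11: α=-2, u≡8; β=-4, v≡10 (mod 11); (8|11)=-1, (10|11)=-1; sign (−1)^0·-1^-4·-1^-2 = +1.
(a,b)_7: α=8, u≡5; β=12, v≡1 (mod 7); (5|7)=-1, (1|7)=+1; sign (−1)^0·-1^12·+1^8 = +1.
(a,b)_31: α=-4, u≡6; β=-6, v≡24 (mod 31); (6|31)=-1, (24|31)=-1; sign (−1)^0·-1^-6·-1^-4 = +1.
(a,b)_∞: sgn(3230)=+, sgn(85)=+, so +1.
(a,b)_19: α=-1, u≡12; β=-2, v≡17 (mod 19); (12|19)=-1, (17|19)=+1; sign (−1)^0·-1^-2·+1^-1 = +1.
(a,b)_2: α=9, β=12; u≡7, v≡5 (mod 8); ε(u)ε(v)=1·0, αω(v)=9·1, βω(u)=12·0; sum ≡ 1  ⇒  -1.
(a,b)_5: α=7, u≡4; β=13, v≡3 (mod 5); (4|5)=+1, (3|5)=-1; sign (−1)^0·+1^13·-1^7 = -1.
(3230, 85 / ℚ) ramifies at {2, 5}: a division algebra.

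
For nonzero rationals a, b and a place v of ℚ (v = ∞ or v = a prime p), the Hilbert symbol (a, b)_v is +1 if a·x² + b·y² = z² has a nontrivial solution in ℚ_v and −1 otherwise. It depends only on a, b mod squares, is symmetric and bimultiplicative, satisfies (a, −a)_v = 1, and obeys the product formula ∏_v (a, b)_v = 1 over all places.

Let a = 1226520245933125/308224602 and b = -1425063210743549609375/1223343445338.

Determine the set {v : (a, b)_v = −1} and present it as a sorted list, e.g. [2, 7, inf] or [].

Mod squares: a ≡ 546, b ≡ -6006. Check v ∈ {∞, 2, 3, 5, 7, 11, 13, 19, 43}.
v=19: a=19^2·(≡8), b=19^2·(≡5) mod 19; (8|19)=-1, (5|19)=+1; (−1)^{2·2·9}·(-1)^2·(+1)^2 = +1.
v=11: a=11^4·(≡10), b=11^5·(≡4) mod 11; (10|11)=-1, (4|11)=+1; (−1)^{4·5·5}·(-1)^5·(+1)^4 = -1.
v=7: a=7^-3·(≡1), b=7^-5·(≡5) mod 7; (1|7)=+1, (5|7)=-1; (−1)^{-3·-5·3}·(+1)^-5·(-1)^-3 = +1.
v=2: v_2(a)=-1, v_2(b)=-1; units ≡ 1, 5 (mod 8); ε·ε+αω+βω = 0·0+-1·1+-1·0 ≡ 1  ⇒  (a,b)_2 = -1.
v=13: a=13^5·(≡3), b=13^7·(≡8) mod 13; (3|13)=+1, (8|13)=-1; (−1)^{5·7·6}·(+1)^7·(-1)^5 = -1.
v=∞: 546 > 0 and -6006 < 0  ⇒  (a,b)_∞ = +1.
v=43: a=43^-2·(≡18), b=43^-2·(≡9) mod 43; (18|43)=-1, (9|43)=+1; (−1)^{-2·-2·21}·(-1)^-2·(+1)^-2 = +1.
v=5: a=5^4·(≡4), b=5^8·(≡1) mod 5; (4|5)=+1, (1|5)=+1; (−1)^{4·8·2}·(+1)^8·(+1)^4 = +1.
v=3: a=3^-5·(≡2), b=3^-9·(≡2) mod 3; (2|3)=-1, (2|3)=-1; (−1)^{-5·-9·1}·(-1)^-9·(-1)^-5 = -1.
Ram(546, -6006) = {2, 3, 11, 13}; no ℚ_2-point on the conic.

[2, 3, 11, 13]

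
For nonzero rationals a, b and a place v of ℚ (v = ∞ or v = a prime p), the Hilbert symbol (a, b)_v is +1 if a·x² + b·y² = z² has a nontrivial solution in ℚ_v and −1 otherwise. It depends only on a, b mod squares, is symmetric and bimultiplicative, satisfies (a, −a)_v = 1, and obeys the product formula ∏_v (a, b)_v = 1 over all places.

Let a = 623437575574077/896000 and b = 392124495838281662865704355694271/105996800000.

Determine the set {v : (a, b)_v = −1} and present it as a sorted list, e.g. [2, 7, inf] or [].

(a, b) ≡ (363055, 408595) mod (ℚ^×)²; places V = {2, 3, 5, 7, 11, 13, 17, 19, 23, 41, ∞}.
(a,b)_∞: sgn(363055)=+, sgn(408595)=+, so +1.
(a,b)_13: α=0, u≡4; β=-2, v≡6 (mod 13); (4|13)=+1, (6|13)=-1; sign (−1)^0·+1^-2·-1^0 = +1.
(a,b)_7: α=-1, u≡1; β=-2, v≡5 (mod 7); (1|7)=+1, (5|7)=-1; sign (−1)^0·+1^-2·-1^-1 = -1.
(a,b)_23: α=3, u≡17; β=7, v≡13 (mod 23); (17|23)=-1, (13|23)=+1; sign (−1)^1·-1^7·+1^3 = +1.
(a,b)_2: α=-10, β=-12; u≡7, v≡3 (mod 8); ε(u)ε(v)=1·1, αω(v)=-10·1, βω(u)=-12·0; sum ≡ 1  ⇒  -1.
(a,b)_11: α=3, u≡5; β=7, v≡3 (mod 11); (5|11)=+1, (3|11)=+1; sign (−1)^1·+1^7·+1^3 = -1.
(a,b)_17: α=2, u≡5; β=5, v≡11 (mod 17); (5|17)=-1, (11|17)=-1; sign (−1)^0·-1^5·-1^2 = -1.
(a,b)_5: α=-3, u≡4; β=-5, v≡1 (mod 5); (4|5)=+1, (1|5)=+1; sign (−1)^0·+1^-5·+1^-3 = +1.
(a,b)_19: α=2, u≡2; β=5, v≡7 (mod 19); (2|19)=-1, (7|19)=+1; sign (−1)^0·-1^5·+1^2 = -1.
(a,b)_3: α=2, u≡1; β=0, v≡1 (mod 3); (1|3)=+1, (1|3)=+1; sign (−1)^0·+1^0·+1^2 = +1.
(a,b)_41: α=1, u≡2; β=2, v≡6 (mod 41); (2|41)=+1, (6|41)=-1; sign (−1)^0·+1^2·-1^1 = -1.
(363055, 408595 / ℚ) ramifies at {2, 7, 11, 17, 19, 41}: a division algebra.

[2, 7, 11, 17, 19, 41]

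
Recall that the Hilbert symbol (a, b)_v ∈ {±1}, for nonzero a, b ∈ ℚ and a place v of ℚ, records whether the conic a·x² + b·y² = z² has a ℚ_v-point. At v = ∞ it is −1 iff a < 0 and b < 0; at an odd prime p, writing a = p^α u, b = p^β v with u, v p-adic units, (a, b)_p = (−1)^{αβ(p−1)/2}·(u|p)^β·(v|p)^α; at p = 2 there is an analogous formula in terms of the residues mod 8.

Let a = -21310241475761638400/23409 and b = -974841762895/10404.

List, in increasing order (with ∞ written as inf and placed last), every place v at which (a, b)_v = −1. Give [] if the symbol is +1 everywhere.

Mod squares: a ≡ -19019, b ≡ -55. Check v ∈ {∞, 2, 3, 5, 7, 11, 13, 17, 19}.
v=∞: -19019 < 0 and -55 < 0  ⇒  (a,b)_∞ = -1.
v=7: a=7^3·(≡5), b=7^4·(≡4) mod 7; (5|7)=-1, (4|7)=+1; (−1)^{3·4·3}·(-1)^4·(+1)^3 = +1.
v=3: a=3^-4·(≡1), b=3^-2·(≡2) mod 3; (1|3)=+1, (2|3)=-1; (−1)^{-4·-2·1}·(+1)^-2·(-1)^-4 = +1.
v=2: v_2(a)=10, v_2(b)=-2; units ≡ 5, 1 (mod 8); ε·ε+αω+βω = 0·0+10·0+-2·1 ≡ 0  ⇒  (a,b)_2 = +1.
v=19: a=19^3·(≡1), b=19^2·(≡15) mod 19; (1|19)=+1, (15|19)=-1; (−1)^{3·2·9}·(+1)^2·(-1)^3 = -1.
v=5: a=5^2·(≡1), b=5^1·(≡4) mod 5; (1|5)=+1, (4|5)=+1; (−1)^{2·1·2}·(+1)^1·(+1)^2 = +1.
v=11: a=11^5·(≡9), b=11^3·(≡6) mod 11; (9|11)=+1, (6|11)=-1; (−1)^{5·3·5}·(+1)^3·(-1)^5 = +1.
v=17: a=17^-2·(≡13), b=17^-2·(≡13) mod 17; (13|17)=+1, (13|17)=+1; (−1)^{-2·-2·8}·(+1)^-2·(+1)^-2 = +1.
v=13: a=13^3·(≡2), b=13^2·(≡3) mod 13; (2|13)=-1, (3|13)=+1; (−1)^{3·2·6}·(-1)^2·(+1)^3 = +1.
(-19019, -55 / ℚ) ramifies at {19, ∞}: a division algebra.

[19, inf]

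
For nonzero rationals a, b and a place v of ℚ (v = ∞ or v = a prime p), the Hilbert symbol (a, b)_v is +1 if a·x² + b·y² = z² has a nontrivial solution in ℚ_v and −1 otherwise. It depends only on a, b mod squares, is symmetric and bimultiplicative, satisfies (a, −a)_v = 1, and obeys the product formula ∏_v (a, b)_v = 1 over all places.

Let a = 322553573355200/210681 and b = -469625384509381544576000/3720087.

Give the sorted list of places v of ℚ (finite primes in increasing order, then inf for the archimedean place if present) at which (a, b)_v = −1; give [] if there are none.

(a, b) ≡ (1643, -387695) mod (ℚ^×)²; places V = {2, 3, 5, 7, 11, 17, 19, 31, 53, ∞}.
(a,b)_2: α=6, β=10; u≡3, v≡1 (mod 8); ε(u)ε(v)=1·0, αω(v)=6·0, βω(u)=10·1; sum ≡ 0  ⇒  +1.
(a,b)_5: α=2, u≡3; β=3, v≡1 (mod 5); (3|5)=-1, (1|5)=+1; sign (−1)^0·-1^3·+1^2 = -1.
(a,b)_31: α=1, u≡21; β=2, v≡15 (mod 31); (21|31)=-1, (15|31)=-1; sign (−1)^0·-1^2·-1^1 = -1.
(a,b)_17: α=-2, u≡5; β=0, v≡10 (mod 17); (5|17)=-1, (10|17)=-1; sign (−1)^0·-1^0·-1^-2 = +1.
(a,b)_7: α=0, u≡6; β=-1, v≡6 (mod 7); (6|7)=-1, (6|7)=-1; sign (−1)^0·-1^-1·-1^0 = -1.
(a,b)_53: α=3, u≡41; β=5, v≡40 (mod 53); (41|53)=-1, (40|53)=+1; sign (−1)^0·-1^5·+1^3 = -1.
(a,b)_∞: sgn(1643)=+, sgn(-387695)=−, so +1.
(a,b)_11: α=2, u≡3; β=3, v≡10 (mod 11); (3|11)=+1, (10|11)=-1; sign (−1)^0·+1^3·-1^2 = +1.
(a,b)_19: α=2, u≡11; β=3, v≡9 (mod 19); (11|19)=+1, (9|19)=+1; sign (−1)^0·+1^3·+1^2 = +1.
(a,b)_3: α=-6, u≡2; β=-12, v≡1 (mod 3); (2|3)=-1, (1|3)=+1; sign (−1)^0·-1^-12·+1^-6 = +1.
(1643, -387695 / ℚ) ramifies at {5, 7, 31, 53}: a division algebra.

[5, 7, 31, 53]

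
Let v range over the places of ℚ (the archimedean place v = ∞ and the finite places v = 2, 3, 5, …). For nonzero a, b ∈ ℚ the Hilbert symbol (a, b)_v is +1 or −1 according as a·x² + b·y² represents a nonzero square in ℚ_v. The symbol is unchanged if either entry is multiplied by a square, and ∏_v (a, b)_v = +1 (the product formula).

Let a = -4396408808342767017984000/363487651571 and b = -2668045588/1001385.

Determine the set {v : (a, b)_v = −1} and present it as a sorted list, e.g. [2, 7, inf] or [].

Mod squares: a ≡ -15015, b ≡ -5005. Check v ∈ {∞, 2, 3, 5, 7, 11, 13, 17, 19, 29, 31, 37}.
v=11: a=11^-1·(≡2), b=11^-1·(≡10) mod 11; (2|11)=-1, (10|11)=-1; (−1)^{-1·-1·5}·(-1)^-1·(-1)^-1 = -1.
v=19: a=19^0·(≡18), b=19^2·(≡5) mod 19; (18|19)=-1, (5|19)=+1; (−1)^{0·2·9}·(-1)^2·(+1)^0 = +1.
v=∞: -15015 < 0 and -5005 < 0  ⇒  (a,b)_∞ = -1.
v=17: a=17^-6·(≡9), b=17^-2·(≡12) mod 17; (9|17)=+1, (12|17)=-1; (−1)^{-6·-2·8}·(+1)^-2·(-1)^-6 = +1.
v=29: a=29^0·(≡24), b=29^2·(≡3) mod 29; (24|29)=+1, (3|29)=-1; (−1)^{0·2·14}·(+1)^2·(-1)^0 = +1.
v=3: a=3^3·(≡2), b=3^-2·(≡2) mod 3; (2|3)=-1, (2|3)=-1; (−1)^{3·-2·1}·(-1)^-2·(-1)^3 = -1.
v=37: a=37^-2·(≡11), b=37^0·(≡30) mod 37; (11|37)=+1, (30|37)=+1; (−1)^{-2·0·18}·(+1)^0·(+1)^-2 = +1.
v=13: a=13^7·(≡2), b=13^3·(≡7) mod 13; (2|13)=-1, (7|13)=-1; (−1)^{7·3·6}·(-1)^3·(-1)^7 = +1.
v=31: a=31^4·(≡7), b=31^0·(≡26) mod 31; (7|31)=+1, (26|31)=-1; (−1)^{4·0·15}·(+1)^0·(-1)^4 = +1.
v=5: a=5^3·(≡3), b=5^-1·(≡1) mod 5; (3|5)=-1, (1|5)=+1; (−1)^{3·-1·2}·(-1)^-1·(+1)^3 = -1.
v=7: a=7^3·(≡4), b=7^-1·(≡3) mod 7; (4|7)=+1, (3|7)=-1; (−1)^{3·-1·3}·(+1)^-1·(-1)^3 = +1.
v=2: v_2(a)=16, v_2(b)=2; units ≡ 1, 3 (mod 8); ε·ε+αω+βω = 0·1+16·1+2·0 ≡ 0  ⇒  (a,b)_2 = +1.
Ram(-15015, -5005) = {3, 5, 11, ∞}; no ℚ_3-point on the conic.

[3, 5, 11, inf]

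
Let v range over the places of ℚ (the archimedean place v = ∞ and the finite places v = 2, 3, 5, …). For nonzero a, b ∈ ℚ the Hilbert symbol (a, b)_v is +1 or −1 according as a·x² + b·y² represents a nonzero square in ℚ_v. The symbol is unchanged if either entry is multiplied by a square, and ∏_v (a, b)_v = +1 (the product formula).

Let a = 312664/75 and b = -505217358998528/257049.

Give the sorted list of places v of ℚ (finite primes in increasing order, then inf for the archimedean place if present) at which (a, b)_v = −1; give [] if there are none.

(a, b) ≡ (1938, -323) mod (ℚ^×)²; places V = {2, 3, 5, 11, 13, 17, 19, ∞}.
(a,b)_3: α=-1, u≡1; β=-2, v≡1 (mod 3); (1|3)=+1, (1|3)=+1; sign (−1)^0·+1^-2·+1^-1 = +1.
(a,b)_11: α=2, u≡6; β=4, v≡2 (mod 11); (6|11)=-1, (2|11)=-1; sign (−1)^0·-1^4·-1^2 = +1.
(a,b)_17: α=1, u≡7; β=3, v≡16 (mod 17); (7|17)=-1, (16|17)=+1; sign (−1)^0·-1^3·+1^1 = -1.
(a,b)_∞: sgn(1938)=+, sgn(-323)=−, so +1.
(a,b)_2: α=3, β=10; u≡1, v≡5 (mod 8); ε(u)ε(v)=0·0, αω(v)=3·1, βω(u)=10·0; sum ≡ 1  ⇒  -1.
(a,b)_13: α=0, u≡4; β=-4, v≡5 (mod 13); (4|13)=+1, (5|13)=-1; sign (−1)^0·+1^-4·-1^0 = +1.
(a,b)_5: α=-2, u≡3; β=0, v≡3 (mod 5); (3|5)=-1, (3|5)=-1; sign (−1)^0·-1^0·-1^-2 = +1.
(a,b)_19: α=1, u≡17; β=3, v≡12 (mod 19); (17|19)=+1, (12|19)=-1; sign (−1)^1·+1^3·-1^1 = +1.
Ram(1938, -323) = {2, 17}; no ℚ_2-point on the conic.

[2, 17]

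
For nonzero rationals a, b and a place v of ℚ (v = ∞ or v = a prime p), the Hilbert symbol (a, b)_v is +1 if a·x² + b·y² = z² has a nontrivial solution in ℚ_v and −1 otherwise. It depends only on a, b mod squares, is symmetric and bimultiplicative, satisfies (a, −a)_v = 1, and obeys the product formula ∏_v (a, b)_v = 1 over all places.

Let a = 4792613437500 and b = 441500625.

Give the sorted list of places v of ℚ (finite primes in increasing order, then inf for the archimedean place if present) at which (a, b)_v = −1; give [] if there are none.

[3, 19]

Mod squares: a ≡ 15, b ≡ 969. Check v ∈ {∞, 2, 3, 5, 7, 17, 19}.
v=3: a=3^1·(≡2), b=3^7·(≡2) mod 3; (2|3)=-1, (2|3)=-1; (−1)^{1·7·1}·(-1)^7·(-1)^1 = -1.
v=5: a=5^7·(≡2), b=5^4·(≡1) mod 5; (2|5)=-1, (1|5)=+1; (−1)^{7·4·2}·(-1)^4·(+1)^7 = +1.
v=2: v_2(a)=2, v_2(b)=0; units ≡ 7, 1 (mod 8); ε·ε+αω+βω = 1·0+2·0+0·0 ≡ 0  ⇒  (a,b)_2 = +1.
v=7: a=7^2·(≡4), b=7^0·(≡6) mod 7; (4|7)=+1, (6|7)=-1; (−1)^{2·0·3}·(+1)^0·(-1)^2 = +1.
v=∞: 15 > 0 and 969 > 0  ⇒  (a,b)_∞ = +1.
v=17: a=17^2·(≡9), b=17^1·(≡14) mod 17; (9|17)=+1, (14|17)=-1; (−1)^{2·1·8}·(+1)^1·(-1)^2 = +1.
v=19: a=19^2·(≡12), b=19^1·(≡8) mod 19; (12|19)=-1, (8|19)=-1; (−1)^{2·1·9}·(-1)^1·(-1)^2 = -1.
|Ram(15, 969)| = 2, even; anisotropic at {3, 19}.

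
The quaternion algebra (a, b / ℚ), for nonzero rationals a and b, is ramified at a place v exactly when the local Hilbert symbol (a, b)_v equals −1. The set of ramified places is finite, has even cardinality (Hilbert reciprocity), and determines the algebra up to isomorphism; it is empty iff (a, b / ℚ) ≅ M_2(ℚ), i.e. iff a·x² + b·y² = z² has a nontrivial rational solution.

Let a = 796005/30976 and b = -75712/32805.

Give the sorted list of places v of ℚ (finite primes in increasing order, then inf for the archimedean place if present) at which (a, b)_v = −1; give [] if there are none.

[5, 7]

(a, b) ≡ (5, -35) mod (ℚ^×)²; places V = {2, 3, 5, 7, 11, 13, 19, ∞}.
(a,b)_2: α=-8, β=6; u≡5, v≡5 (mod 8); ε(u)ε(v)=0·0, αω(v)=-8·1, βω(u)=6·1; sum ≡ 0  ⇒  +1.
(a,b)_11: α=-2, u≡4; β=0, v≡4 (mod 11); (4|11)=+1, (4|11)=+1; sign (−1)^0·+1^0·+1^-2 = +1.
(a,b)_3: α=2, u≡2; β=-8, v≡1 (mod 3); (2|3)=-1, (1|3)=+1; sign (−1)^0·-1^-8·+1^2 = +1.
(a,b)_7: α=2, u≡5; β=1, v≡2 (mod 7); (5|7)=-1, (2|7)=+1; sign (−1)^0·-1^1·+1^2 = -1.
(a,b)_13: α=0, u≡8; β=2, v≡12 (mod 13); (8|13)=-1, (12|13)=+1; sign (−1)^0·-1^2·+1^0 = +1.
(a,b)_19: α=2, u≡16; β=0, v≡2 (mod 19); (16|19)=+1, (2|19)=-1; sign (−1)^0·+1^0·-1^2 = +1.
(a,b)_5: α=1, u≡1; β=-1, v≡3 (mod 5); (1|5)=+1, (3|5)=-1; sign (−1)^0·+1^-1·-1^1 = -1.
(a,b)_∞: sgn(5)=+, sgn(-35)=−, so +1.
Ram(5, -35) = {5, 7}; no ℚ_5-point on the conic.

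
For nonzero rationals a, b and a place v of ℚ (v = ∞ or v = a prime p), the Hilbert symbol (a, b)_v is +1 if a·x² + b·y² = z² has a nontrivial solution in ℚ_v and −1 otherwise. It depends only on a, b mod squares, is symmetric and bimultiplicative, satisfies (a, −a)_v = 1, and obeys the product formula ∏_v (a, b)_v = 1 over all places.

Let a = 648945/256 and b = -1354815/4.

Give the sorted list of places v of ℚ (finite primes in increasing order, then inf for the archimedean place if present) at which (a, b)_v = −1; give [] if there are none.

[3, 5, 7, 11, 19, 23]

(a, b) ≡ (72105, -150535) mod (ℚ^×)²; places V = {2, 3, 5, 7, 11, 17, 19, 23, ∞}.
(a,b)_∞: sgn(72105)=+, sgn(-150535)=−, so +1.
(a,b)_7: α=0, u≡6; β=1, v≡3 (mod 7); (6|7)=-1, (3|7)=-1; sign (−1)^0·-1^1·-1^0 = -1.
(a,b)_17: α=0, u≡4; β=1, v≡13 (mod 17); (4|17)=+1, (13|17)=+1; sign (−1)^0·+1^1·+1^0 = +1.
(a,b)_2: α=-8, β=-2; u≡1, v≡1 (mod 8); ε(u)ε(v)=0·0, αω(v)=-8·0, βω(u)=-2·0; sum ≡ 0  ⇒  +1.
(a,b)_5: α=1, u≡4; β=1, v≡3 (mod 5); (4|5)=+1, (3|5)=-1; sign (−1)^0·+1^1·-1^1 = -1.
(a,b)_3: α=3, u≡2; β=2, v≡2 (mod 3); (2|3)=-1, (2|3)=-1; sign (−1)^0·-1^2·-1^3 = -1.
(a,b)_19: α=1, u≡14; β=0, v≡14 (mod 19); (14|19)=-1, (14|19)=-1; sign (−1)^0·-1^0·-1^1 = -1.
(a,b)_11: α=1, u≡8; β=1, v≡6 (mod 11); (8|11)=-1, (6|11)=-1; sign (−1)^1·-1^1·-1^1 = -1.
(a,b)_23: α=1, u≡21; β=1, v≡11 (mod 23); (21|23)=-1, (11|23)=-1; sign (−1)^1·-1^1·-1^1 = -1.
Ram(72105, -150535) = {3, 5, 7, 11, 19, 23}; no ℚ_3-point on the conic.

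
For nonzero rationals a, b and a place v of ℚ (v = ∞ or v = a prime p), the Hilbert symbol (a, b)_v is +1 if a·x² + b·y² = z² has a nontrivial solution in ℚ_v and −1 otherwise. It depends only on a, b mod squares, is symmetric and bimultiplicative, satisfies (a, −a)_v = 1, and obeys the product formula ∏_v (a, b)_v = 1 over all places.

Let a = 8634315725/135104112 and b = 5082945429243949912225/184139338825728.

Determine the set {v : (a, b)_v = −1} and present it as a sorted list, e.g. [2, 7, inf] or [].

[11, 13]

Mod squares: a ≡ 4147, b ≡ 13. Check v ∈ {∞, 2, 3, 5, 7, 11, 13, 17, 29}.
v=11: a=11^-1·(≡9), b=11^-4·(≡2) mod 11; (9|11)=+1, (2|11)=-1; (−1)^{-1·-4·5}·(+1)^-4·(-1)^-1 = -1.
v=∞: 4147 > 0 and 13 > 0  ⇒  (a,b)_∞ = +1.
v=29: a=29^3·(≡14), b=29^6·(≡22) mod 29; (14|29)=-1, (22|29)=+1; (−1)^{3·6·14}·(-1)^6·(+1)^3 = +1.
v=13: a=13^-1·(≡6), b=13^-1·(≡10) mod 13; (6|13)=-1, (10|13)=+1; (−1)^{-1·-1·6}·(-1)^-1·(+1)^-1 = -1.
v=7: a=7^2·(≡5), b=7^2·(≡6) mod 7; (5|7)=-1, (6|7)=-1; (−1)^{2·2·3}·(-1)^2·(-1)^2 = +1.
v=17: a=17^2·(≡8), b=17^8·(≡1) mod 17; (8|17)=+1, (1|17)=+1; (−1)^{2·8·8}·(+1)^8·(+1)^2 = +1.
v=3: a=3^-10·(≡1), b=3^-10·(≡1) mod 3; (1|3)=+1, (1|3)=+1; (−1)^{-10·-10·1}·(+1)^-10·(+1)^-10 = +1.
v=5: a=5^2·(≡2), b=5^2·(≡3) mod 5; (2|5)=-1, (3|5)=-1; (−1)^{2·2·2}·(-1)^2·(-1)^2 = +1.
v=2: v_2(a)=-4, v_2(b)=-14; units ≡ 3, 5 (mod 8); ε·ε+αω+βω = 1·0+-4·1+-14·1 ≡ 0  ⇒  (a,b)_2 = +1.
|Ram(4147, 13)| = 2, even; anisotropic at {11, 13}.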